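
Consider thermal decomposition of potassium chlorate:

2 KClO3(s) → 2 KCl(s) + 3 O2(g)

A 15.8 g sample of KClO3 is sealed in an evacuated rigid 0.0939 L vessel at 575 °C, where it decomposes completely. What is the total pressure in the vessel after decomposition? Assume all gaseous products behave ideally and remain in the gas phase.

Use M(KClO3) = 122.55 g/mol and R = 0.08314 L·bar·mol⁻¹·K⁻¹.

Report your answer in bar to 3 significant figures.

145 bar

n(KClO3) = 15.8 / 122.55 = 0.1289 mol
n(gas produced) = (3/2) × 0.1289 = 0.1933 mol
P = nRT/V = 0.1933 × 0.08314 × 848.15 / 0.0939 = 145.2 bar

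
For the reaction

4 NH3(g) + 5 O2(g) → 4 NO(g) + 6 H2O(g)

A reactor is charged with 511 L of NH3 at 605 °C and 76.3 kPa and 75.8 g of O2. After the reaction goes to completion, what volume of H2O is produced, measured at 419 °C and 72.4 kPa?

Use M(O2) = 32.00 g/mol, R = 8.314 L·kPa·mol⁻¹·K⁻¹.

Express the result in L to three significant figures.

226 L

n(NH3) = PV/RT = (76.3 × 511) / (8.314 × 878.15) = 5.340 mol
n(O2) = 75.8 / 32.00 = 2.369 mol
For 5.340 mol NH3, stoichiometry requires (5/4) × 5.340 = 6.675 mol O2; 2.369 mol is available, so O2 is limiting.
n(H2O) = (6/5) × 2.369 = 2.843 mol
V(H2O) = nRT/P = 2.843 × 8.314 × 692.15 / 72.4 = 226.0 L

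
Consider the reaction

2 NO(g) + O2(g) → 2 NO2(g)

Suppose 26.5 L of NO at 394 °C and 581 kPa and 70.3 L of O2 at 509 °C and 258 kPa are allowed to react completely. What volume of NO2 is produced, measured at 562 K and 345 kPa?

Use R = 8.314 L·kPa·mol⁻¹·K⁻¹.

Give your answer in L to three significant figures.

37.6 L

n(NO) = PV/RT = (581 × 26.5) / (8.314 × 667.15) = 2.776 mol
n(O2) = PV/RT = (258 × 70.3) / (8.314 × 782.15) = 2.789 mol
For 2.776 mol NO, stoichiometry requires (1/2) × 2.776 = 1.388 mol O2; 2.789 mol is available, so NO is limiting.
n(NO2) = (2/2) × 2.776 = 2.776 mol
V(NO2) = nRT/P = 2.776 × 8.314 × 562 / 345 = 37.60 L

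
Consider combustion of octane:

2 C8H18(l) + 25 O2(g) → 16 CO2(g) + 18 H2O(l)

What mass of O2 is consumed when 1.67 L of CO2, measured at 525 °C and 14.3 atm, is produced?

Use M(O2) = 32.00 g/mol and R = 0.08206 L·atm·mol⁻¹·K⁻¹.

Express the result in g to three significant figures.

18.2 g

n(CO2) = PV/RT = (14.3 × 1.67) / (0.08206 × 798.15) = 0.3646 mol
n(O2) = (25/16) × 0.3646 = 0.5697 mol
m(O2) = 0.5697 × 32.00 = 18.23 g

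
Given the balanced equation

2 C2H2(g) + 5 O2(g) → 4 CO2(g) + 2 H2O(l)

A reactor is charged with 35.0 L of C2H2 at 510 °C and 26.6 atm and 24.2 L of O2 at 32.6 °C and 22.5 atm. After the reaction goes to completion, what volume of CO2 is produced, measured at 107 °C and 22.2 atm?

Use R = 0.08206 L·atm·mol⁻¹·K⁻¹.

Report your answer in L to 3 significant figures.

n(C2H2) = PV/RT = (26.6 × 35.0) / (0.08206 × 783.15) = 14.49 mol
n(O2) = PV/RT = (22.5 × 24.2) / (0.08206 × 305.75) = 21.70 mol
For 14.49 mol C2H2, stoichiometry requires (5/2) × 14.49 = 36.23 mol O2; 21.70 mol is available, so O2 is limiting.
n(CO2) = (4/5) × 21.70 = 17.36 mol
V(CO2) = nRT/P = 17.36 × 0.08206 × 380.15 / 22.2 = 24.39 L

24.4 L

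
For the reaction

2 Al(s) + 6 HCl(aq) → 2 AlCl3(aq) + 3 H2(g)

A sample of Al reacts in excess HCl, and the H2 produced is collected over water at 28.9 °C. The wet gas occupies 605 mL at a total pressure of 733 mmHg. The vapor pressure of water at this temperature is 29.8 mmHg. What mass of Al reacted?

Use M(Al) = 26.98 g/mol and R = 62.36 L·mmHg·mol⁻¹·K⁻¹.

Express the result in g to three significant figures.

0.406 g

P(H2) = 733 − 29.8 = 703.2 mmHg
n(H2) = PV/RT = (703.2 × 0.6050) / (62.36 × 302.05) = 0.02259 mol
n(Al) = (2/3) × 0.02259 = 0.01506 mol
m(Al) = 0.01506 × 26.98 = 0.4063 g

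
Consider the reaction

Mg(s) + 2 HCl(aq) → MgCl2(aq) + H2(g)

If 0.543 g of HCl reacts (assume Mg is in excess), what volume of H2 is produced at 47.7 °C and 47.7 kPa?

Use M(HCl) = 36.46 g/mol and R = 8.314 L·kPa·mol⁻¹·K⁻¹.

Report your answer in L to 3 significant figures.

n(HCl) = 0.5430 / 36.46 = 0.01489 mol
n(H2) = (1/2) × 0.01489 = 0.007445 mol
V = nRT/P = 0.007445 × 8.314 × 320.85 / 47.7 = 0.4163 L

0.416 L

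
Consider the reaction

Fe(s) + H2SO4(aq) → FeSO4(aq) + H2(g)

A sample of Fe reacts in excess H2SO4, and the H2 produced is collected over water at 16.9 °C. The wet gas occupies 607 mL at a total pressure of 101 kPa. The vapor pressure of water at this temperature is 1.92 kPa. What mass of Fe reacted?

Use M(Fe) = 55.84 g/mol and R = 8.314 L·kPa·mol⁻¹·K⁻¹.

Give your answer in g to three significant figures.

P(H2) = 101 − 1.92 = 99.08 kPa
n(H2) = PV/RT = (99.08 × 0.6070) / (8.314 × 290.05) = 0.02494 mol
n(Fe) = (1/1) × 0.02494 = 0.02494 mol
m(Fe) = 0.02494 × 55.84 = 1.393 g

1.39 g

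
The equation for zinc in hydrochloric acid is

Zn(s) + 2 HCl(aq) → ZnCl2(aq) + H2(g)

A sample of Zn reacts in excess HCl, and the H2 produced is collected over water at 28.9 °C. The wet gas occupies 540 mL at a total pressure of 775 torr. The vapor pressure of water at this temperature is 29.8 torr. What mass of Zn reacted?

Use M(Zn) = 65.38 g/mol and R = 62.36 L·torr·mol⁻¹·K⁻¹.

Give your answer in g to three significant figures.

P(H2) = 775 − 29.8 = 745.2 torr
n(H2) = PV/RT = (745.2 × 0.5400) / (62.36 × 302.05) = 0.02136 mol
n(Zn) = (1/1) × 0.02136 = 0.02136 mol
m(Zn) = 0.02136 × 65.38 = 1.397 g

1.40 g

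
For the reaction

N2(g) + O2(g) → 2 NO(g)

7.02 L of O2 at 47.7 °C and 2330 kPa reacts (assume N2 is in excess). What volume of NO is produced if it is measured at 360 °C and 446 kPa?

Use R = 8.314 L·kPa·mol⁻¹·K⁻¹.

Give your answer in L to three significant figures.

n(O2) = PV/RT = (2330 × 7.02) / (8.314 × 320.85) = 6.132 mol
n(NO) = (2/1) × 6.132 = 12.26 mol
V = nRT/P = 12.26 × 8.314 × 633.15 / 446 = 144.7 L

145 L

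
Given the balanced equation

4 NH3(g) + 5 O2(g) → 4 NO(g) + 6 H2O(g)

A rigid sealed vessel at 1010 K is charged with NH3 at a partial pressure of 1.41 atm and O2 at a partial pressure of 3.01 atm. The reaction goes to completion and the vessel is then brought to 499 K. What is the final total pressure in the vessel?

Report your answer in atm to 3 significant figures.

2.36 atm

With V and T fixed, P_i ∝ n_i, so the mole ratios apply directly to partial pressures at 1010 K.
P(O2) required for 1.41 atm of NH3 = (5/4) × 1.41 = 1.762 atm; available 3.01 atm, so NH3 is limiting.
P(O2) remaining = 3.01 − (5/4) × 1.41 = 1.247 atm
P(gaseous products) = (4+6)/4 × 1.41 = 3.525 atm
P_total at 1010 K = 1.247 + 3.525 = 4.772 atm
Scaling to 499 K: P = 4.772 × 499/1010 = 2.358 atm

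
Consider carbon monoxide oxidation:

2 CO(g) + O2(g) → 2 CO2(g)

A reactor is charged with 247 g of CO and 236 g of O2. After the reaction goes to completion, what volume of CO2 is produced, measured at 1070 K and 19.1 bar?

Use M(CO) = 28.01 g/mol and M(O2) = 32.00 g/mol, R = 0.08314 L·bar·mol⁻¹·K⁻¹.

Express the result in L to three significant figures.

41.1 L

n(CO) = 247 / 28.01 = 8.818 mol
n(O2) = 236 / 32.00 = 7.375 mol
For 8.818 mol CO, stoichiometry requires (1/2) × 8.818 = 4.409 mol O2; 7.375 mol is available, so CO is limiting.
n(CO2) = (2/2) × 8.818 = 8.818 mol
V(CO2) = nRT/P = 8.818 × 0.08314 × 1070 / 19.1 = 41.07 L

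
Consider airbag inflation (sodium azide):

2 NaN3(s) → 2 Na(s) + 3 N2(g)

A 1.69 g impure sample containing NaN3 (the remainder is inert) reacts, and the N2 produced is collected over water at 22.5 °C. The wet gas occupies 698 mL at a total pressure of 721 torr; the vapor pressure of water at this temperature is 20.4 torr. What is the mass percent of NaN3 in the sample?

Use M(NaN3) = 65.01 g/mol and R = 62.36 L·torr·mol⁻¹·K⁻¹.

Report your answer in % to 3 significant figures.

P(N2) = 721 − 20.4 = 700.6 torr
n(N2) = PV/RT = (700.6 × 0.6980) / (62.36 × 295.65) = 0.02652 mol
n(NaN3) = (2/3) × 0.02652 = 0.01768 mol
m(NaN3) = 0.01768 × 65.01 = 1.149 g
%NaN3 = 1.149 / 1.69 × 100 = 67.99%

68.0 %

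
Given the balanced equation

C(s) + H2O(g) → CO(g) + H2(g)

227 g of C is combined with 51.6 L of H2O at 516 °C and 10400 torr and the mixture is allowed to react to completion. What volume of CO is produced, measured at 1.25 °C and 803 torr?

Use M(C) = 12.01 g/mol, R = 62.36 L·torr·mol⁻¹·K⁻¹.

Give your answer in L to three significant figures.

232 L

n(C) = 227 / 12.01 = 18.90 mol
n(H2O) = PV/RT = (10400 × 51.6) / (62.36 × 789.15) = 10.90 mol
For 18.90 mol C, stoichiometry requires (1/1) × 18.90 = 18.90 mol H2O; 10.90 mol is available, so H2O is limiting.
n(CO) = (1/1) × 10.90 = 10.90 mol
V(CO) = nRT/P = 10.90 × 62.36 × 274.4 / 803 = 232.3 L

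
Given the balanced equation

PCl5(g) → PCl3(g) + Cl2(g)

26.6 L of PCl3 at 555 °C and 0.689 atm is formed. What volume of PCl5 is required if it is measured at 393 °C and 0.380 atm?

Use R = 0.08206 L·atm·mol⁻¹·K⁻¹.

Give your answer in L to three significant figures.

38.8 L

n(PCl3) = PV/RT = (0.689 × 26.6) / (0.08206 × 828.15) = 0.2697 mol
n(PCl5) = (1/1) × 0.2697 = 0.2697 mol
V = nRT/P = 0.2697 × 0.08206 × 666.15 / 0.380 = 38.80 L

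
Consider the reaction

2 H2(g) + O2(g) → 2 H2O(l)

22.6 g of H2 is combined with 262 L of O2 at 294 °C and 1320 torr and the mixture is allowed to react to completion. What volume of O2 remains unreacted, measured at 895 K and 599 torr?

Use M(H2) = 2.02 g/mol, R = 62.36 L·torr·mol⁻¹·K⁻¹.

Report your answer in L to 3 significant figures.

n(H2) = 22.6 / 2.02 = 11.19 mol
n(O2) = PV/RT = (1320 × 262) / (62.36 × 567.15) = 9.778 mol
For 11.19 mol H2, stoichiometry requires (1/2) × 11.19 = 5.595 mol O2; 9.778 mol is available, so H2 is limiting.
n(O2) consumed = (1/2) × 11.19 = 5.595 mol; remaining = 9.778 − 5.595 = 4.183 mol
V(O2) = nRT/P = 4.183 × 62.36 × 895 / 599 = 389.8 L

390 L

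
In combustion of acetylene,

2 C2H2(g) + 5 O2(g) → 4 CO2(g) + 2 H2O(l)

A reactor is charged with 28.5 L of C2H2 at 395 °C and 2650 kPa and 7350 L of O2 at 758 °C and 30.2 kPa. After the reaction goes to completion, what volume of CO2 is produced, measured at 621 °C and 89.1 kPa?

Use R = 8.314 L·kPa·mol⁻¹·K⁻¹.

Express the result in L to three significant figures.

n(C2H2) = PV/RT = (2650 × 28.5) / (8.314 × 668.15) = 13.60 mol
n(O2) = PV/RT = (30.2 × 7350) / (8.314 × 1031.15) = 25.89 mol
For 13.60 mol C2H2, stoichiometry requires (5/2) × 13.60 = 34.00 mol O2; 25.89 mol is available, so O2 is limiting.
n(CO2) = (4/5) × 25.89 = 20.71 mol
V(CO2) = nRT/P = 20.71 × 8.314 × 894.15 / 89.1 = 1728 L

1730 L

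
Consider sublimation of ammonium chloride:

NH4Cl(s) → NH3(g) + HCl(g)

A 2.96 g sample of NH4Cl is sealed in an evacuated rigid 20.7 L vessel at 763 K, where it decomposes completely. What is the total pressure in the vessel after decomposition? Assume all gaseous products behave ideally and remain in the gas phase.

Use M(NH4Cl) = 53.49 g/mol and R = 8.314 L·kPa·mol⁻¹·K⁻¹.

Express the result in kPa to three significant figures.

n(NH4Cl) = 2.96 / 53.49 = 0.05534 mol
n(gas produced) = (2/1) × 0.05534 = 0.1107 mol
P = nRT/V = 0.1107 × 8.314 × 763 / 20.7 = 33.92 kPa

33.9 kPa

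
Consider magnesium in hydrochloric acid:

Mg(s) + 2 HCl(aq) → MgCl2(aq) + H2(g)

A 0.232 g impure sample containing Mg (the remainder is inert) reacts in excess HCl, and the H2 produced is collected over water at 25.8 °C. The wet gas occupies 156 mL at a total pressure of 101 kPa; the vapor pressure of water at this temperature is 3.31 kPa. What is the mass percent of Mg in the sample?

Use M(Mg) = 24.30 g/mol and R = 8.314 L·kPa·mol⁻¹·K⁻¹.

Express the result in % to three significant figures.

P(H2) = 101 − 3.31 = 97.69 kPa
n(H2) = PV/RT = (97.69 × 0.1560) / (8.314 × 298.95) = 0.006131 mol
n(Mg) = (1/1) × 0.006131 = 0.006131 mol
m(Mg) = 0.006131 × 24.30 = 0.1490 g
%Mg = 0.1490 / 0.232 × 100 = 64.22%

64.2 %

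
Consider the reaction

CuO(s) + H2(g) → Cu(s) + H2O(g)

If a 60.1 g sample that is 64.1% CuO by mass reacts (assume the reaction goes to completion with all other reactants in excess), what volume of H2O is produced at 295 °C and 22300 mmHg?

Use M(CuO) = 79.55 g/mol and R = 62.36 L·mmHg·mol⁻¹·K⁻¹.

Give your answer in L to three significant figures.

0.769 L

mass of CuO = 60.1 × 64.1/100 = 38.52 g
n(CuO) = 38.52 / 79.55 = 0.4842 mol
n(H2O) = (1/1) × 0.4842 = 0.4842 mol
V = nRT/P = 0.4842 × 62.36 × 568.15 / 22300 = 0.7693 L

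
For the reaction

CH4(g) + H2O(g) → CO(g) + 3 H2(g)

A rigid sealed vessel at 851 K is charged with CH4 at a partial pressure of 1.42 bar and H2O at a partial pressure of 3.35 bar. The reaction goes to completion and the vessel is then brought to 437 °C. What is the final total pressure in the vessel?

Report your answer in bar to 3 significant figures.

6.35 bar

At constant V, partial pressures at 851 K are proportional to moles, so apply stoichiometry directly to pressures.
P(H2O) required for 1.42 bar of CH4 = (1/1) × 1.42 = 1.420 bar; available 3.35 bar, so CH4 is limiting.
P(H2O) remaining = 3.35 − (1/1) × 1.42 = 1.930 bar
P(gaseous products) = (1+3)/1 × 1.42 = 5.680 bar
P_total at 851 K = 1.930 + 5.680 = 7.610 bar
Scaling to 437 °C: P = 7.610 × 710.15/851 = 6.350 bar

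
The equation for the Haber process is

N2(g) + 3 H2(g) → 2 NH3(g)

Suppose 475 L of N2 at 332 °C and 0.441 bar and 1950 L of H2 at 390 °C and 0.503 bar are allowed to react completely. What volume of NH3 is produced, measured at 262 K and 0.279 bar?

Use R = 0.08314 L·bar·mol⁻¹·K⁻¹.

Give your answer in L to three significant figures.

650 L

n(N2) = PV/RT = (0.441 × 475) / (0.08314 × 605.15) = 4.164 mol
n(H2) = PV/RT = (0.503 × 1950) / (0.08314 × 663.15) = 17.79 mol
For 4.164 mol N2, stoichiometry requires (3/1) × 4.164 = 12.49 mol H2; 17.79 mol is available, so N2 is limiting.
n(NH3) = (2/1) × 4.164 = 8.328 mol
V(NH3) = nRT/P = 8.328 × 0.08314 × 262 / 0.279 = 650.2 L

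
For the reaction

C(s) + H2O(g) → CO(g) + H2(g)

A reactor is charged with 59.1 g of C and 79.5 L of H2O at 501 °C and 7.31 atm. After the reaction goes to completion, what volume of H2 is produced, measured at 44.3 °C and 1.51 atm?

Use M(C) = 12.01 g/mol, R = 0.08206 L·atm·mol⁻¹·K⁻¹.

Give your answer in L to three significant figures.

n(C) = 59.1 / 12.01 = 4.921 mol
n(H2O) = PV/RT = (7.31 × 79.5) / (0.08206 × 774.15) = 9.148 mol
For 4.921 mol C, stoichiometry requires (1/1) × 4.921 = 4.921 mol H2O; 9.148 mol is available, so C is limiting.
n(H2) = (1/1) × 4.921 = 4.921 mol
V(H2) = nRT/P = 4.921 × 0.08206 × 317.45 / 1.51 = 84.90 L

84.9 L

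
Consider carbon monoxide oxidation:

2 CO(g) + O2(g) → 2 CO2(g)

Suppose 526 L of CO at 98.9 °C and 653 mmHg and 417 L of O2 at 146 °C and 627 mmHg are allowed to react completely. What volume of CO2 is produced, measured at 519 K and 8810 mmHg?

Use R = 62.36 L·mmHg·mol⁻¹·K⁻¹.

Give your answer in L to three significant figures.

n(CO) = PV/RT = (653 × 526) / (62.36 × 372.05) = 14.80 mol
n(O2) = PV/RT = (627 × 417) / (62.36 × 419.15) = 10.00 mol
For 14.80 mol CO, stoichiometry requires (1/2) × 14.80 = 7.400 mol O2; 10.00 mol is available, so CO is limiting.
n(CO2) = (2/2) × 14.80 = 14.80 mol
V(CO2) = nRT/P = 14.80 × 62.36 × 519 / 8810 = 54.37 L

54.4 L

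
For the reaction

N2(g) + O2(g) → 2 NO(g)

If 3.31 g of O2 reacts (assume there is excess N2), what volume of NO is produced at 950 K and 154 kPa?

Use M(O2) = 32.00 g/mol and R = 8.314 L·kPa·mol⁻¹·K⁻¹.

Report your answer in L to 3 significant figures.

n(O2) = 3.310 / 32.00 = 0.1034 mol
n(NO) = (2/1) × 0.1034 = 0.2068 mol
V = nRT/P = 0.2068 × 8.314 × 950 / 154 = 10.61 L

10.6 L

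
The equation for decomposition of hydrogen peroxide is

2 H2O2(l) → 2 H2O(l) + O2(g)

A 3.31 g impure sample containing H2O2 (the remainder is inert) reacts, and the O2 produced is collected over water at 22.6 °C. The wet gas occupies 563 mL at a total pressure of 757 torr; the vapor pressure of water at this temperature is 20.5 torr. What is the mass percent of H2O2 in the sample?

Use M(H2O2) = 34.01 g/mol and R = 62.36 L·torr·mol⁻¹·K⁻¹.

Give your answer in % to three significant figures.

P(O2) = 757 − 20.5 = 736.5 torr
n(O2) = PV/RT = (736.5 × 0.5630) / (62.36 × 295.75) = 0.02248 mol
n(H2O2) = (2/1) × 0.02248 = 0.04496 mol
m(H2O2) = 0.04496 × 34.01 = 1.529 g
%H2O2 = 1.529 / 3.31 × 100 = 46.19%

46.2 %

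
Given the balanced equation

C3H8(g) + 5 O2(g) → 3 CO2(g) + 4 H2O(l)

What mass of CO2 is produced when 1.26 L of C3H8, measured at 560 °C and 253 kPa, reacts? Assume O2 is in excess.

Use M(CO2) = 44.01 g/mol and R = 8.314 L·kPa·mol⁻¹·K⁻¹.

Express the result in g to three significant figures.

6.08 g

n(C3H8) = PV/RT = (253 × 1.26) / (8.314 × 833.15) = 0.04602 mol
n(CO2) = (3/1) × 0.04602 = 0.1381 mol
m(CO2) = 0.1381 × 44.01 = 6.078 g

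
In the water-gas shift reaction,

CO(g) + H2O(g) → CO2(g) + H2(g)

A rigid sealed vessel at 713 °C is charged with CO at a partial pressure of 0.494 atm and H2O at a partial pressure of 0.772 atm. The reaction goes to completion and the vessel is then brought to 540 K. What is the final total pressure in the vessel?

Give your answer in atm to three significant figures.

0.693 atm

With V and T fixed, P_i ∝ n_i, so the mole ratios apply directly to partial pressures at 713 °C.
P(H2O) required for 0.494 atm of CO = (1/1) × 0.494 = 0.4940 atm; available 0.772 atm, so CO is limiting.
P(H2O) remaining = 0.772 − (1/1) × 0.494 = 0.2780 atm
P(gaseous products) = (1+1)/1 × 0.494 = 0.9880 atm
P_total at 713 °C = 0.2780 + 0.9880 = 1.266 atm
Scaling to 540 K: P = 1.266 × 540/986.15 = 0.6932 atm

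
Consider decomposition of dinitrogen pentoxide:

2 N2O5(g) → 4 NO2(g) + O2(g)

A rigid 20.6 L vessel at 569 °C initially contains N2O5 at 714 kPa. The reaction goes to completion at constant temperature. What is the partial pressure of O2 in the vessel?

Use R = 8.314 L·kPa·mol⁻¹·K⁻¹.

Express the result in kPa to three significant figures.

n(N2O5)₀ = PV/RT = (714 × 20.6) / (8.314 × 842.15) = 2.101 mol
n(O2) = (1/2) × 2.101 = 1.050 mol
P(O2) = nRT/V = 1.050 × 8.314 × 842.15 / 20.6 = 356.9 kPa

357 kPa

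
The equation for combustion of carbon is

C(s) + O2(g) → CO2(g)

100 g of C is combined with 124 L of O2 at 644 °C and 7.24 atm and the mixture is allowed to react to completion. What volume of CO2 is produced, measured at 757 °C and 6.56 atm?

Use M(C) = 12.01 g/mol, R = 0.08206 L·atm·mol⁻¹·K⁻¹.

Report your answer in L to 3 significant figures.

107 L

n(C) = 100 / 12.01 = 8.326 mol
n(O2) = PV/RT = (7.24 × 124) / (0.08206 × 917.15) = 11.93 mol
For 8.326 mol C, stoichiometry requires (1/1) × 8.326 = 8.326 mol O2; 11.93 mol is available, so C is limiting.
n(CO2) = (1/1) × 8.326 = 8.326 mol
V(CO2) = nRT/P = 8.326 × 0.08206 × 1030.15 / 6.56 = 107.3 L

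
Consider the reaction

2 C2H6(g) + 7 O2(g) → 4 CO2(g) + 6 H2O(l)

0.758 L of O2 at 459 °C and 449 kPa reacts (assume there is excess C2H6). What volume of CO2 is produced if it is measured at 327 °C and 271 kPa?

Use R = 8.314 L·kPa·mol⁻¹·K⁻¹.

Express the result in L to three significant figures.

n(O2) = PV/RT = (449 × 0.758) / (8.314 × 732.15) = 0.05591 mol
n(CO2) = (4/7) × 0.05591 = 0.03195 mol
V = nRT/P = 0.03195 × 8.314 × 600.15 / 271 = 0.5883 L

0.588 L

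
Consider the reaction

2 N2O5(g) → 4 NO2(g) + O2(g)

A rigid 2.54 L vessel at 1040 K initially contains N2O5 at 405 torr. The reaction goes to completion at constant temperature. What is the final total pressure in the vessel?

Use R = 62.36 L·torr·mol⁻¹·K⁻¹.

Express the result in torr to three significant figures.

Since T and V are fixed, P_final/P_initial = n_final/n_initial = 5/2.
P_final = (5/2) × 405 = 1012 torr

1010 torr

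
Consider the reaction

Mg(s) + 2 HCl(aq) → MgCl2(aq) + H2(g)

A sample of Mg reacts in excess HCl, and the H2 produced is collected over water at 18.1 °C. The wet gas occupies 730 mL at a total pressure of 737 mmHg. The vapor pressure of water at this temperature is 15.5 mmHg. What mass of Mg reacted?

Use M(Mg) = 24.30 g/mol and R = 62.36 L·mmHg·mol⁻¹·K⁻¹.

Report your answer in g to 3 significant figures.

P(H2) = 737 − 15.5 = 721.5 mmHg
n(H2) = PV/RT = (721.5 × 0.7300) / (62.36 × 291.25) = 0.02900 mol
n(Mg) = (1/1) × 0.02900 = 0.02900 mol
m(Mg) = 0.02900 × 24.30 = 0.7047 g

0.705 g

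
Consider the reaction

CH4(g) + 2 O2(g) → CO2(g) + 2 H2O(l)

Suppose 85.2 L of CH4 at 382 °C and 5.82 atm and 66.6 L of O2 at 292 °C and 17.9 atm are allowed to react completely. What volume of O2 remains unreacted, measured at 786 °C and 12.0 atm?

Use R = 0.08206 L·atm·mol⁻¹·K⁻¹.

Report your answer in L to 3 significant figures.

n(CH4) = PV/RT = (5.82 × 85.2) / (0.08206 × 655.15) = 9.223 mol
n(O2) = PV/RT = (17.9 × 66.6) / (0.08206 × 565.15) = 25.71 mol
For 9.223 mol CH4, stoichiometry requires (2/1) × 9.223 = 18.45 mol O2; 25.71 mol is available, so CH4 is limiting.
n(O2) consumed = (2/1) × 9.223 = 18.45 mol; remaining = 25.71 − 18.45 = 7.260 mol
V(O2) = nRT/P = 7.260 × 0.08206 × 1059.15 / 12.0 = 52.58 L

52.6 L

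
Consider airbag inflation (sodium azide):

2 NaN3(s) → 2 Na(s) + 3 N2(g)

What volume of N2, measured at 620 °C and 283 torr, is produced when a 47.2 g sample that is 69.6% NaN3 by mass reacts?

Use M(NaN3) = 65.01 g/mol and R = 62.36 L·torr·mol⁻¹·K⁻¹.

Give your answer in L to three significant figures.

mass of NaN3 = 47.2 × 69.6/100 = 32.85 g
n(NaN3) = 32.85 / 65.01 = 0.5053 mol
n(N2) = (3/2) × 0.5053 = 0.7579 mol
V = nRT/P = 0.7579 × 62.36 × 893.15 / 283 = 149.2 L

149 L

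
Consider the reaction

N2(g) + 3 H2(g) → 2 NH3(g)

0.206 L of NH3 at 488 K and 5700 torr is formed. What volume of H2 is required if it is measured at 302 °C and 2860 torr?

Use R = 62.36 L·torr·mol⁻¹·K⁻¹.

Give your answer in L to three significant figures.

n(NH3) = PV/RT = (5700 × 0.206) / (62.36 × 488) = 0.03858 mol
n(H2) = (3/2) × 0.03858 = 0.05787 mol
V = nRT/P = 0.05787 × 62.36 × 575.15 / 2860 = 0.7257 L

0.726 L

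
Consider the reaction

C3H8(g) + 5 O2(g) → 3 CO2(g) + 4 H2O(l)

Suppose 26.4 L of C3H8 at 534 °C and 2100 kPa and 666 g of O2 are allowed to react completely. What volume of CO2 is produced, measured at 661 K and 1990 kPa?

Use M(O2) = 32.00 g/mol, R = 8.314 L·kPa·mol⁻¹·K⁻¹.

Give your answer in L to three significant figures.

n(C3H8) = PV/RT = (2100 × 26.4) / (8.314 × 807.15) = 8.262 mol
n(O2) = 666 / 32.00 = 20.81 mol
For 8.262 mol C3H8, stoichiometry requires (5/1) × 8.262 = 41.31 mol O2; 20.81 mol is available, so O2 is limiting.
n(CO2) = (3/5) × 20.81 = 12.49 mol
V(CO2) = nRT/P = 12.49 × 8.314 × 661 / 1990 = 34.49 L

34.5 L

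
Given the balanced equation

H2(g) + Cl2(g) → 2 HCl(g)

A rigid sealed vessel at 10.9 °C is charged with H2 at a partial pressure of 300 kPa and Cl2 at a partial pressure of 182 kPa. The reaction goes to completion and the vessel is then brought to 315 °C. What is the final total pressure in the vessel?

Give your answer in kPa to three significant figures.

At constant V, partial pressures at 10.9 °C are proportional to moles, so apply stoichiometry directly to pressures.
P(Cl2) required for 300 kPa of H2 = (1/1) × 300 = 300.0 kPa; available 182 kPa, so Cl2 is limiting.
P(H2) remaining = 300 − (1/1) × 182 = 118.0 kPa
P(gaseous products) = (2)/1 × 182 = 364.0 kPa
P_total at 10.9 °C = 118.0 + 364.0 = 482.0 kPa
Scaling to 315 °C: P = 482.0 × 588.15/284.05 = 998.0 kPa

998 kPa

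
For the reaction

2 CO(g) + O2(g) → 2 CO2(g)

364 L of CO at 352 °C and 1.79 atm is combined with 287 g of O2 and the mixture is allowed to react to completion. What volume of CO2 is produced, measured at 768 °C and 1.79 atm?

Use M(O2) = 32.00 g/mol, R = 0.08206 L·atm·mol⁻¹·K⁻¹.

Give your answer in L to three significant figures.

606 L

n(CO) = PV/RT = (1.79 × 364) / (0.08206 × 625.15) = 12.70 mol
n(O2) = 287 / 32.00 = 8.969 mol
For 12.70 mol CO, stoichiometry requires (1/2) × 12.70 = 6.350 mol O2; 8.969 mol is available, so CO is limiting.
n(CO2) = (2/2) × 12.70 = 12.70 mol
V(CO2) = nRT/P = 12.70 × 0.08206 × 1041.15 / 1.79 = 606.2 L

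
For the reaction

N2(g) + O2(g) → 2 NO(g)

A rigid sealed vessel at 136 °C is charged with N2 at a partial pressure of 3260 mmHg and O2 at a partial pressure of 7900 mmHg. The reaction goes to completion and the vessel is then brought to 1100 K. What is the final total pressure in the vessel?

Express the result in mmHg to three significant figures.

30000 mmHg

With V and T fixed, P_i ∝ n_i, so the mole ratios apply directly to partial pressures at 136 °C.
P(O2) required for 3260 mmHg of N2 = (1/1) × 3260 = 3260 mmHg; available 7900 mmHg, so N2 is limiting.
P(O2) remaining = 7900 − (1/1) × 3260 = 4640 mmHg
P(gaseous products) = (2)/1 × 3260 = 6520 mmHg
P_total at 136 °C = 4640 + 6520 = 11160 mmHg
Scaling to 1100 K: P = 11160 × 1100/409.15 = 30000 mmHg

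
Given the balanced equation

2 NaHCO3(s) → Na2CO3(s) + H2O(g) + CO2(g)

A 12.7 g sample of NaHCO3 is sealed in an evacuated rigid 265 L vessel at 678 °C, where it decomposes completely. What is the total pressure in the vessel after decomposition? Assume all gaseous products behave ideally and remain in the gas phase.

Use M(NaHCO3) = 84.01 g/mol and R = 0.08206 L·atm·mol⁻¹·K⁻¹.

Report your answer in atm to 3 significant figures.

0.0445 atm

n(NaHCO3) = 12.7 / 84.01 = 0.1512 mol
n(gas produced) = (2/2) × 0.1512 = 0.1512 mol
P = nRT/V = 0.1512 × 0.08206 × 951.15 / 265 = 0.04453 atm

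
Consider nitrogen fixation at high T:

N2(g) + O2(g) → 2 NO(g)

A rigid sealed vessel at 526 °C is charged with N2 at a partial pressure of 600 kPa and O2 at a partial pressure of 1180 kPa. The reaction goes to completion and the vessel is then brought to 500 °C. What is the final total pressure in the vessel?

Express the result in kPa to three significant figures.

1720 kPa

Because the vessel is rigid and T is held at 526 °C, work the stoichiometry in partial pressures (P_i = n_iRT/V).
P(O2) required for 600 kPa of N2 = (1/1) × 600 = 600.0 kPa; available 1180 kPa, so N2 is limiting.
P(O2) remaining = 1180 − (1/1) × 600 = 580.0 kPa
P(gaseous products) = (2)/1 × 600 = 1200 kPa
P_total at 526 °C = 580.0 + 1200 = 1780 kPa
Scaling to 500 °C: P = 1780 × 773.15/799.15 = 1722 kPa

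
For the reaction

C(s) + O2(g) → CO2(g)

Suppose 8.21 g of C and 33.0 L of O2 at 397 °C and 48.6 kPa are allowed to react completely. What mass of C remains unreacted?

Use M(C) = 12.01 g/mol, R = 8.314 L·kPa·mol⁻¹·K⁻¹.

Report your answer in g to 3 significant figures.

4.75 g

n(C) = 8.21 / 12.01 = 0.6836 mol
n(O2) = PV/RT = (48.6 × 33.0) / (8.314 × 670.15) = 0.2879 mol
For 0.6836 mol C, stoichiometry requires (1/1) × 0.6836 = 0.6836 mol O2; 0.2879 mol is available, so O2 is limiting.
n(C) consumed = (1/1) × 0.2879 = 0.2879 mol; remaining = 0.6836 − 0.2879 = 0.3957 mol
m(C) = 0.3957 × 12.01 = 4.752 g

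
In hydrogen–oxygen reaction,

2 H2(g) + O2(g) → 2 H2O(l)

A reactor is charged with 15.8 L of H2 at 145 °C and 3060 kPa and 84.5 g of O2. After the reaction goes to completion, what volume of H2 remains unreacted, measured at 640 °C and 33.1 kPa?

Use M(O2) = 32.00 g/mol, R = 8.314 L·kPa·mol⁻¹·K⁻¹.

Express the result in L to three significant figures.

1980 L

n(H2) = PV/RT = (3060 × 15.8) / (8.314 × 418.15) = 13.91 mol
n(O2) = 84.5 / 32.00 = 2.641 mol
For 13.91 mol H2, stoichiometry requires (1/2) × 13.91 = 6.955 mol O2; 2.641 mol is available, so O2 is limiting.
n(H2) consumed = (2/1) × 2.641 = 5.282 mol; remaining = 13.91 − 5.282 = 8.628 mol
V(H2) = nRT/P = 8.628 × 8.314 × 913.15 / 33.1 = 1979 L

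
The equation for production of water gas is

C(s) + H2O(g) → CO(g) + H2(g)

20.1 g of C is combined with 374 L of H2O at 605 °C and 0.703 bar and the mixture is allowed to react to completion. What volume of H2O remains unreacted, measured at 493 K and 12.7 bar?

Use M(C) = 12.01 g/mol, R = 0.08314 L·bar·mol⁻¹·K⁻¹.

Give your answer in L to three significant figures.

6.22 L

n(C) = 20.1 / 12.01 = 1.674 mol
n(H2O) = PV/RT = (0.703 × 374) / (0.08314 × 878.15) = 3.601 mol
For 1.674 mol C, stoichiometry requires (1/1) × 1.674 = 1.674 mol H2O; 3.601 mol is available, so C is limiting.
n(H2O) consumed = (1/1) × 1.674 = 1.674 mol; remaining = 3.601 − 1.674 = 1.927 mol
V(H2O) = nRT/P = 1.927 × 0.08314 × 493 / 12.7 = 6.219 L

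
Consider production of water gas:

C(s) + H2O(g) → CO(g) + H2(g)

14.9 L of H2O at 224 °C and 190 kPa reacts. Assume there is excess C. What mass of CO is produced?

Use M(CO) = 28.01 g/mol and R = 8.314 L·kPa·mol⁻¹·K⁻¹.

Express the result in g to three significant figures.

19.2 g

n(H2O) = PV/RT = (190 × 14.9) / (8.314 × 497.15) = 0.6849 mol
n(CO) = (1/1) × 0.6849 = 0.6849 mol
m(CO) = 0.6849 × 28.01 = 19.18 g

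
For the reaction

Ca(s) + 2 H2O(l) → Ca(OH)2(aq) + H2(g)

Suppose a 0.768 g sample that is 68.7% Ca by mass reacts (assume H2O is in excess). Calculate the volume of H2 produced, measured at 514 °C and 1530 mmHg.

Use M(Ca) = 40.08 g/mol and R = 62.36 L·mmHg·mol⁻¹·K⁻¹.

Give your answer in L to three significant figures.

mass of Ca = 0.768 × 68.7/100 = 0.5276 g
n(Ca) = 0.5276 / 40.08 = 0.01316 mol
n(H2) = (1/1) × 0.01316 = 0.01316 mol
V = nRT/P = 0.01316 × 62.36 × 787.15 / 1530 = 0.4222 L

0.422 L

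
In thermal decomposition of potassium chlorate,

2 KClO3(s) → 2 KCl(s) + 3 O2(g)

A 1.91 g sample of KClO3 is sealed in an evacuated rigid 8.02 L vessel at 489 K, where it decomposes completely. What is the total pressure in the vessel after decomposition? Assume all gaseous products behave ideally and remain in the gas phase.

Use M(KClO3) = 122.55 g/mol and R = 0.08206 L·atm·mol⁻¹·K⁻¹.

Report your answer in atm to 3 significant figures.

0.117 atm

n(KClO3) = 1.91 / 122.55 = 0.01559 mol
n(gas produced) = (3/2) × 0.01559 = 0.02338 mol
P = nRT/V = 0.02338 × 0.08206 × 489 / 8.02 = 0.1170 atm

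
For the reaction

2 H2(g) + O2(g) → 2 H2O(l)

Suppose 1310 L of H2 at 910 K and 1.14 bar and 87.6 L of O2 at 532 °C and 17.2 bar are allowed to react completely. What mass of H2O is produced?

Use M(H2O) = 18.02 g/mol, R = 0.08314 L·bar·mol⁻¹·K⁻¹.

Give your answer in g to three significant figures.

356 g

n(H2) = PV/RT = (1.14 × 1310) / (0.08314 × 910) = 19.74 mol
n(O2) = PV/RT = (17.2 × 87.6) / (0.08314 × 805.15) = 22.51 mol
For 19.74 mol H2, stoichiometry requires (1/2) × 19.74 = 9.870 mol O2; 22.51 mol is available, so H2 is limiting.
n(H2O) = (2/2) × 19.74 = 19.74 mol
m(H2O) = 19.74 × 18.02 = 355.7 g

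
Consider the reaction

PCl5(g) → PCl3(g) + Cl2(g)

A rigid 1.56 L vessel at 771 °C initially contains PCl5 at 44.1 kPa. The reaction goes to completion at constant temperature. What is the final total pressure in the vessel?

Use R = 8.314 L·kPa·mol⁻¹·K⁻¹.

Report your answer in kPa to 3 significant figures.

88.2 kPa

Since T and V are fixed, P_final/P_initial = n_final/n_initial = 2/1.
P_final = (2/1) × 44.1 = 88.20 kPa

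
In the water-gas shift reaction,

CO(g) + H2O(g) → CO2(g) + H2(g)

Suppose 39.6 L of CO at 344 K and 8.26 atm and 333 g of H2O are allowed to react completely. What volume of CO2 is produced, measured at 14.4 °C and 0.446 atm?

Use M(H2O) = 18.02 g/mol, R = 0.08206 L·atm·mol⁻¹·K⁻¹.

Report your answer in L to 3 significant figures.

613 L

n(CO) = PV/RT = (8.26 × 39.6) / (0.08206 × 344) = 11.59 mol
n(H2O) = 333 / 18.02 = 18.48 mol
For 11.59 mol CO, stoichiometry requires (1/1) × 11.59 = 11.59 mol H2O; 18.48 mol is available, so CO is limiting.
n(CO2) = (1/1) × 11.59 = 11.59 mol
V(CO2) = nRT/P = 11.59 × 0.08206 × 287.55 / 0.446 = 613.2 L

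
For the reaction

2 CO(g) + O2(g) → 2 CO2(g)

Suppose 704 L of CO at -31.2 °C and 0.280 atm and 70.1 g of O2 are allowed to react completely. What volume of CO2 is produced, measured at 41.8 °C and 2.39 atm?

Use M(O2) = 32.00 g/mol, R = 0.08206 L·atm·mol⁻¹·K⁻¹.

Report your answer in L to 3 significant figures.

47.4 L

n(CO) = PV/RT = (0.280 × 704) / (0.08206 × 241.95) = 9.928 mol
n(O2) = 70.1 / 32.00 = 2.191 mol
For 9.928 mol CO, stoichiometry requires (1/2) × 9.928 = 4.964 mol O2; 2.191 mol is available, so O2 is limiting.
n(CO2) = (2/1) × 2.191 = 4.382 mol
V(CO2) = nRT/P = 4.382 × 0.08206 × 314.95 / 2.39 = 47.39 L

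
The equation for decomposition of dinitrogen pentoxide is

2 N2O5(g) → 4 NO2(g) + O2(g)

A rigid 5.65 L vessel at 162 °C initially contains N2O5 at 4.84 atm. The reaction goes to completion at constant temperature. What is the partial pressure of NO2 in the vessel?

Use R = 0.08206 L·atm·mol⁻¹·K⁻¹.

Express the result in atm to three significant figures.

n(N2O5)₀ = PV/RT = (4.84 × 5.65) / (0.08206 × 435.15) = 0.7658 mol
n(NO2) = (4/2) × 0.7658 = 1.532 mol
P(NO2) = nRT/V = 1.532 × 0.08206 × 435.15 / 5.65 = 9.682 atm

9.68 atm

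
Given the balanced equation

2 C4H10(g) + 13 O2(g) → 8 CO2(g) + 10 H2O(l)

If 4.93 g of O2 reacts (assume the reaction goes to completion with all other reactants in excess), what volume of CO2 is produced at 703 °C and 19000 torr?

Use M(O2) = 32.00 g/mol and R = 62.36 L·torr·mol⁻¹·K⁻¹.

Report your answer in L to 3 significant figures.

n(O2) = 4.930 / 32.00 = 0.1541 mol
n(CO2) = (8/13) × 0.1541 = 0.09483 mol
V = nRT/P = 0.09483 × 62.36 × 976.15 / 19000 = 0.3038 L

0.304 L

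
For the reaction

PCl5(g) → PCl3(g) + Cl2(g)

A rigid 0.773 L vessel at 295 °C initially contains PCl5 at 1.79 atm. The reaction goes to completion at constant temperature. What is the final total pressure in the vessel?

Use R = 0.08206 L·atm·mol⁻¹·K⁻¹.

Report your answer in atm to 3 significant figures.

Since T and V are fixed, P_final/P_initial = n_final/n_initial = 2/1.
P_final = (2/1) × 1.79 = 3.580 atm

3.58 atm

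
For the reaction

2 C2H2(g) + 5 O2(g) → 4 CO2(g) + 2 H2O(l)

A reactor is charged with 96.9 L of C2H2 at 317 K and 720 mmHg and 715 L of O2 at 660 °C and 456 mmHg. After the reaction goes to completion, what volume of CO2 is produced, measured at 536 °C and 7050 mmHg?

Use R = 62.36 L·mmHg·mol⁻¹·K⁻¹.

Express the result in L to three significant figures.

32.1 L

n(C2H2) = PV/RT = (720 × 96.9) / (62.36 × 317) = 3.529 mol
n(O2) = PV/RT = (456 × 715) / (62.36 × 933.15) = 5.603 mol
For 3.529 mol C2H2, stoichiometry requires (5/2) × 3.529 = 8.822 mol O2; 5.603 mol is available, so O2 is limiting.
n(CO2) = (4/5) × 5.603 = 4.482 mol
V(CO2) = nRT/P = 4.482 × 62.36 × 809.15 / 7050 = 32.08 L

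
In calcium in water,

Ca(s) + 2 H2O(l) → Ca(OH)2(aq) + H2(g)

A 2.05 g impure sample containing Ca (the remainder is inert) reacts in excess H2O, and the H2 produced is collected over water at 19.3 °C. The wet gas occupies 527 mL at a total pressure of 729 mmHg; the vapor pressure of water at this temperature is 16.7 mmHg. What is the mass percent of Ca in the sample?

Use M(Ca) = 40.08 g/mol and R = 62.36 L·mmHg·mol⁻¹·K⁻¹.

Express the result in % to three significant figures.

P(H2) = 729 − 16.7 = 712.3 mmHg
n(H2) = PV/RT = (712.3 × 0.5270) / (62.36 × 292.45) = 0.02058 mol
n(Ca) = (1/1) × 0.02058 = 0.02058 mol
m(Ca) = 0.02058 × 40.08 = 0.8248 g
%Ca = 0.8248 / 2.05 × 100 = 40.23%

40.2 %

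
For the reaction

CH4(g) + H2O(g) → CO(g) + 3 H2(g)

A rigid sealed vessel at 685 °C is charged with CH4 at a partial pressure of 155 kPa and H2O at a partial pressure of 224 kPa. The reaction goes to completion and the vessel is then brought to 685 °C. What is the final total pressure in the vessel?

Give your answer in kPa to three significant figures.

At constant V, partial pressures at 685 °C are proportional to moles, so apply stoichiometry directly to pressures.
P(H2O) required for 155 kPa of CH4 = (1/1) × 155 = 155.0 kPa; available 224 kPa, so CH4 is limiting.
P(H2O) remaining = 224 − (1/1) × 155 = 69.00 kPa
P(gaseous products) = (1+3)/1 × 155 = 620.0 kPa
P_total at 685 °C = 69.00 + 620.0 = 689.0 kPa
Scaling to 685 °C: P = 689.0 × 958.15/958.15 = 689.0 kPa

689 kPa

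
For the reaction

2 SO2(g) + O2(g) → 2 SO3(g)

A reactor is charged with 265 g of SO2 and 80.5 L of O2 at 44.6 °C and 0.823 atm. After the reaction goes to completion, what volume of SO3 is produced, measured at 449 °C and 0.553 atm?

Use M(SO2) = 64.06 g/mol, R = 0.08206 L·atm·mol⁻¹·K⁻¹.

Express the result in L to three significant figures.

n(SO2) = 265 / 64.06 = 4.137 mol
n(O2) = PV/RT = (0.823 × 80.5) / (0.08206 × 317.75) = 2.541 mol
For 4.137 mol SO2, stoichiometry requires (1/2) × 4.137 = 2.068 mol O2; 2.541 mol is available, so SO2 is limiting.
n(SO3) = (2/2) × 4.137 = 4.137 mol
V(SO3) = nRT/P = 4.137 × 0.08206 × 722.15 / 0.553 = 443.3 L

443 L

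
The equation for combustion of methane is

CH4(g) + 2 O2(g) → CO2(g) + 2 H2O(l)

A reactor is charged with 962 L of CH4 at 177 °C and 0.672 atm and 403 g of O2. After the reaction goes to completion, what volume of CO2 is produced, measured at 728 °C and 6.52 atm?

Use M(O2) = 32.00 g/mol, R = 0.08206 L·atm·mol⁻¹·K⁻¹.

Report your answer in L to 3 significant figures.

79.3 L

n(CH4) = PV/RT = (0.672 × 962) / (0.08206 × 450.15) = 17.50 mol
n(O2) = 403 / 32.00 = 12.59 mol
For 17.50 mol CH4, stoichiometry requires (2/1) × 17.50 = 35.00 mol O2; 12.59 mol is available, so O2 is limiting.
n(CO2) = (1/2) × 12.59 = 6.295 mol
V(CO2) = nRT/P = 6.295 × 0.08206 × 1001.15 / 6.52 = 79.32 L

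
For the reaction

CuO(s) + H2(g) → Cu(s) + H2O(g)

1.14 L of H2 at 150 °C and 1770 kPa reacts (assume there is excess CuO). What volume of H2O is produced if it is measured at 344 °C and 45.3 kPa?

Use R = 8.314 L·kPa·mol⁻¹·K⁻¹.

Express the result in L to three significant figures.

65.0 L

n(H2) = PV/RT = (1770 × 1.14) / (8.314 × 423.15) = 0.5736 mol
n(H2O) = (1/1) × 0.5736 = 0.5736 mol
V = nRT/P = 0.5736 × 8.314 × 617.15 / 45.3 = 64.97 L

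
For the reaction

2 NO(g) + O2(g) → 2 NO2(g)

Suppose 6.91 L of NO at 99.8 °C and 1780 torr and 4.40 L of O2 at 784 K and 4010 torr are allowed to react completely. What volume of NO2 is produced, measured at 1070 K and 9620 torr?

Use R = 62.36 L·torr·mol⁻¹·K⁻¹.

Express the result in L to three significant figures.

n(NO) = PV/RT = (1780 × 6.91) / (62.36 × 372.95) = 0.5289 mol
n(O2) = PV/RT = (4010 × 4.40) / (62.36 × 784) = 0.3609 mol
For 0.5289 mol NO, stoichiometry requires (1/2) × 0.5289 = 0.2645 mol O2; 0.3609 mol is available, so NO is limiting.
n(NO2) = (2/2) × 0.5289 = 0.5289 mol
V(NO2) = nRT/P = 0.5289 × 62.36 × 1070 / 9620 = 3.668 L

3.67 L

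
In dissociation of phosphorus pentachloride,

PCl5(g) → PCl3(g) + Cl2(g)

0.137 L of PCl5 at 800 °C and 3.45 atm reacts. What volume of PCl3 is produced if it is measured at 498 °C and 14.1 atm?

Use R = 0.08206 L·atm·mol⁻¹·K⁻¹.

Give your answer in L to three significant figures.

0.0241 L

n(PCl5) = PV/RT = (3.45 × 0.137) / (0.08206 × 1073.15) = 0.005367 mol
n(PCl3) = (1/1) × 0.005367 = 0.005367 mol
V = nRT/P = 0.005367 × 0.08206 × 771.15 / 14.1 = 0.02409 L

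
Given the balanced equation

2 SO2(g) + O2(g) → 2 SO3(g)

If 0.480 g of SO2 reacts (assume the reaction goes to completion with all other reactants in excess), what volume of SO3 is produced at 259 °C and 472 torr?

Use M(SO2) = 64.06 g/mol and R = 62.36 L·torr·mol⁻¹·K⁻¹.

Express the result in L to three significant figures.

0.527 L

n(SO2) = 0.4800 / 64.06 = 0.007493 mol
n(SO3) = (2/2) × 0.007493 = 0.007493 mol
V = nRT/P = 0.007493 × 62.36 × 532.15 / 472 = 0.5268 L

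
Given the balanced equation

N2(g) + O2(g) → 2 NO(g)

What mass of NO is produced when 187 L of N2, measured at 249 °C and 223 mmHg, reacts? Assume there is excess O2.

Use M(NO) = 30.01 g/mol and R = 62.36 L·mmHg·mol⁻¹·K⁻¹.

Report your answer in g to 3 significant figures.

76.9 g

n(N2) = PV/RT = (223 × 187) / (62.36 × 522.15) = 1.281 mol
n(NO) = (2/1) × 1.281 = 2.562 mol
m(NO) = 2.562 × 30.01 = 76.89 g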